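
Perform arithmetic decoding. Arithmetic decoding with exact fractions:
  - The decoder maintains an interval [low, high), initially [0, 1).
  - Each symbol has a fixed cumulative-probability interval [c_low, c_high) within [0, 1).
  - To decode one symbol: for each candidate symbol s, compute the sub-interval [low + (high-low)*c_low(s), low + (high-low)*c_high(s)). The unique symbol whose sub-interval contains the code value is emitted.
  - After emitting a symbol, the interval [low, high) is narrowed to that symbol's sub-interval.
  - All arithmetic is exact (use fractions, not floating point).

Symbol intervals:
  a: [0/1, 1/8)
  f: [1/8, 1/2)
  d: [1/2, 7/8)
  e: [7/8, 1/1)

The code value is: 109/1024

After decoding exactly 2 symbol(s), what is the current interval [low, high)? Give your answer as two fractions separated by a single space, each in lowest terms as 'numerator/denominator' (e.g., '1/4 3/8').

Step 1: interval [0/1, 1/1), width = 1/1 - 0/1 = 1/1
  'a': [0/1 + 1/1*0/1, 0/1 + 1/1*1/8) = [0/1, 1/8) <- contains code 109/1024
  'f': [0/1 + 1/1*1/8, 0/1 + 1/1*1/2) = [1/8, 1/2)
  'd': [0/1 + 1/1*1/2, 0/1 + 1/1*7/8) = [1/2, 7/8)
  'e': [0/1 + 1/1*7/8, 0/1 + 1/1*1/1) = [7/8, 1/1)
  emit 'a', narrow to [0/1, 1/8)
Step 2: interval [0/1, 1/8), width = 1/8 - 0/1 = 1/8
  'a': [0/1 + 1/8*0/1, 0/1 + 1/8*1/8) = [0/1, 1/64)
  'f': [0/1 + 1/8*1/8, 0/1 + 1/8*1/2) = [1/64, 1/16)
  'd': [0/1 + 1/8*1/2, 0/1 + 1/8*7/8) = [1/16, 7/64) <- contains code 109/1024
  'e': [0/1 + 1/8*7/8, 0/1 + 1/8*1/1) = [7/64, 1/8)
  emit 'd', narrow to [1/16, 7/64)

Answer: 1/16 7/64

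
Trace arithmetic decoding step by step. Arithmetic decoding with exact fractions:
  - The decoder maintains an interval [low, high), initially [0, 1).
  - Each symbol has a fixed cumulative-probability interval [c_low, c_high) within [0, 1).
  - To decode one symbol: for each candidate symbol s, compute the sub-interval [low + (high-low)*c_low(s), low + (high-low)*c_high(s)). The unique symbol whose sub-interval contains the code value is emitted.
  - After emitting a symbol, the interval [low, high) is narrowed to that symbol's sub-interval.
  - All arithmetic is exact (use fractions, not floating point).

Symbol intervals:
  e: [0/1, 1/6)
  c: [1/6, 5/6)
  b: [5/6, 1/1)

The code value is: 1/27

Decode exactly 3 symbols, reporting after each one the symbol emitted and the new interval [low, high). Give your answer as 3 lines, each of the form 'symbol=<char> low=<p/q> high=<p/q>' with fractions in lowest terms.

Step 1: interval [0/1, 1/1), width = 1/1 - 0/1 = 1/1
  'e': [0/1 + 1/1*0/1, 0/1 + 1/1*1/6) = [0/1, 1/6) <- contains code 1/27
  'c': [0/1 + 1/1*1/6, 0/1 + 1/1*5/6) = [1/6, 5/6)
  'b': [0/1 + 1/1*5/6, 0/1 + 1/1*1/1) = [5/6, 1/1)
  emit 'e', narrow to [0/1, 1/6)
Step 2: interval [0/1, 1/6), width = 1/6 - 0/1 = 1/6
  'e': [0/1 + 1/6*0/1, 0/1 + 1/6*1/6) = [0/1, 1/36)
  'c': [0/1 + 1/6*1/6, 0/1 + 1/6*5/6) = [1/36, 5/36) <- contains code 1/27
  'b': [0/1 + 1/6*5/6, 0/1 + 1/6*1/1) = [5/36, 1/6)
  emit 'c', narrow to [1/36, 5/36)
Step 3: interval [1/36, 5/36), width = 5/36 - 1/36 = 1/9
  'e': [1/36 + 1/9*0/1, 1/36 + 1/9*1/6) = [1/36, 5/108) <- contains code 1/27
  'c': [1/36 + 1/9*1/6, 1/36 + 1/9*5/6) = [5/108, 13/108)
  'b': [1/36 + 1/9*5/6, 1/36 + 1/9*1/1) = [13/108, 5/36)
  emit 'e', narrow to [1/36, 5/108)

Answer: symbol=e low=0/1 high=1/6
symbol=c low=1/36 high=5/36
symbol=e low=1/36 high=5/108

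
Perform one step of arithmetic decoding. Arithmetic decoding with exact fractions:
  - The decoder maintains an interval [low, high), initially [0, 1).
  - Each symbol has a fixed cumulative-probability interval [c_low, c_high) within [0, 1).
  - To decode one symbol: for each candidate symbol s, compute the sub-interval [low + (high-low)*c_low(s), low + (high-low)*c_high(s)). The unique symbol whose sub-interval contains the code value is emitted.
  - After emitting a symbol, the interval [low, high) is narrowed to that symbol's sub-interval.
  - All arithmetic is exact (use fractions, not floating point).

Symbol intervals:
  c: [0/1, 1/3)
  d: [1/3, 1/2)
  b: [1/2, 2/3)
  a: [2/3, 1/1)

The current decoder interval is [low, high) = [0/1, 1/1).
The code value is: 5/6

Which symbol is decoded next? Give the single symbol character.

Interval width = high − low = 1/1 − 0/1 = 1/1
Scaled code = (code − low) / width = (5/6 − 0/1) / 1/1 = 5/6
  c: [0/1, 1/3) 
  d: [1/3, 1/2) 
  b: [1/2, 2/3) 
  a: [2/3, 1/1) ← scaled code falls here ✓

Answer: a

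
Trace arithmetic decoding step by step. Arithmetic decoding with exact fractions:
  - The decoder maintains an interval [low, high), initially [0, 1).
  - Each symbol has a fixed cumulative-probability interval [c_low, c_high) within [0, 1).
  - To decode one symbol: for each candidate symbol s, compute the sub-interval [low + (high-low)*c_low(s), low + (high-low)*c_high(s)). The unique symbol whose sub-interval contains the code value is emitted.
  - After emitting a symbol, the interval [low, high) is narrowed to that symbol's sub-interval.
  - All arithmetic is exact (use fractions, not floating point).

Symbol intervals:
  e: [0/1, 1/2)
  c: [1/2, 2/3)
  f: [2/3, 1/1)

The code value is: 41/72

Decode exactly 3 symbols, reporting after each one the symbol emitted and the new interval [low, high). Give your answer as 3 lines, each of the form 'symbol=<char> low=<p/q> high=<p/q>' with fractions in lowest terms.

Answer: symbol=c low=1/2 high=2/3
symbol=e low=1/2 high=7/12
symbol=f low=5/9 high=7/12

Derivation:
Step 1: interval [0/1, 1/1), width = 1/1 - 0/1 = 1/1
  'e': [0/1 + 1/1*0/1, 0/1 + 1/1*1/2) = [0/1, 1/2)
  'c': [0/1 + 1/1*1/2, 0/1 + 1/1*2/3) = [1/2, 2/3) <- contains code 41/72
  'f': [0/1 + 1/1*2/3, 0/1 + 1/1*1/1) = [2/3, 1/1)
  emit 'c', narrow to [1/2, 2/3)
Step 2: interval [1/2, 2/3), width = 2/3 - 1/2 = 1/6
  'e': [1/2 + 1/6*0/1, 1/2 + 1/6*1/2) = [1/2, 7/12) <- contains code 41/72
  'c': [1/2 + 1/6*1/2, 1/2 + 1/6*2/3) = [7/12, 11/18)
  'f': [1/2 + 1/6*2/3, 1/2 + 1/6*1/1) = [11/18, 2/3)
  emit 'e', narrow to [1/2, 7/12)
Step 3: interval [1/2, 7/12), width = 7/12 - 1/2 = 1/12
  'e': [1/2 + 1/12*0/1, 1/2 + 1/12*1/2) = [1/2, 13/24)
  'c': [1/2 + 1/12*1/2, 1/2 + 1/12*2/3) = [13/24, 5/9)
  'f': [1/2 + 1/12*2/3, 1/2 + 1/12*1/1) = [5/9, 7/12) <- contains code 41/72
  emit 'f', narrow to [5/9, 7/12)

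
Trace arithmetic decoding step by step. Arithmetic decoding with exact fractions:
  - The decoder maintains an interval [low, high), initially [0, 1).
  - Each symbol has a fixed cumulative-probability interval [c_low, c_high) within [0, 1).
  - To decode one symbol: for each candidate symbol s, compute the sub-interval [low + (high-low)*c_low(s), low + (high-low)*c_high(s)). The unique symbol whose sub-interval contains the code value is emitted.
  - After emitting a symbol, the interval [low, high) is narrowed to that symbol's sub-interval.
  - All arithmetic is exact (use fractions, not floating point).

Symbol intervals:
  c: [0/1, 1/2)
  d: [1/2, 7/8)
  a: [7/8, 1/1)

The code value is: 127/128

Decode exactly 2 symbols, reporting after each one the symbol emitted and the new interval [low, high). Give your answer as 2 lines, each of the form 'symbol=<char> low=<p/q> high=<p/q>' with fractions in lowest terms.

Step 1: interval [0/1, 1/1), width = 1/1 - 0/1 = 1/1
  'c': [0/1 + 1/1*0/1, 0/1 + 1/1*1/2) = [0/1, 1/2)
  'd': [0/1 + 1/1*1/2, 0/1 + 1/1*7/8) = [1/2, 7/8)
  'a': [0/1 + 1/1*7/8, 0/1 + 1/1*1/1) = [7/8, 1/1) <- contains code 127/128
  emit 'a', narrow to [7/8, 1/1)
Step 2: interval [7/8, 1/1), width = 1/1 - 7/8 = 1/8
  'c': [7/8 + 1/8*0/1, 7/8 + 1/8*1/2) = [7/8, 15/16)
  'd': [7/8 + 1/8*1/2, 7/8 + 1/8*7/8) = [15/16, 63/64)
  'a': [7/8 + 1/8*7/8, 7/8 + 1/8*1/1) = [63/64, 1/1) <- contains code 127/128
  emit 'a', narrow to [63/64, 1/1)

Answer: symbol=a low=7/8 high=1/1
symbol=a low=63/64 high=1/1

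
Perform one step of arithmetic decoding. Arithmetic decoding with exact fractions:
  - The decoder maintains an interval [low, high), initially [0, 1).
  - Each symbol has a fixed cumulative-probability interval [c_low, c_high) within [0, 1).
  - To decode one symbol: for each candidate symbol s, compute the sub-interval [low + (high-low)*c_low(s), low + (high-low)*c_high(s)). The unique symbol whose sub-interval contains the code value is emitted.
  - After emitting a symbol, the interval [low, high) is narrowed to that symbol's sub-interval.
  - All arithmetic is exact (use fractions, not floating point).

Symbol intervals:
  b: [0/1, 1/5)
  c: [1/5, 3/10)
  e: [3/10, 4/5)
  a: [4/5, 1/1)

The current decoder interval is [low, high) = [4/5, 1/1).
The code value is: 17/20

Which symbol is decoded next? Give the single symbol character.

Interval width = high − low = 1/1 − 4/5 = 1/5
Scaled code = (code − low) / width = (17/20 − 4/5) / 1/5 = 1/4
  b: [0/1, 1/5) 
  c: [1/5, 3/10) ← scaled code falls here ✓
  e: [3/10, 4/5) 
  a: [4/5, 1/1) 

Answer: c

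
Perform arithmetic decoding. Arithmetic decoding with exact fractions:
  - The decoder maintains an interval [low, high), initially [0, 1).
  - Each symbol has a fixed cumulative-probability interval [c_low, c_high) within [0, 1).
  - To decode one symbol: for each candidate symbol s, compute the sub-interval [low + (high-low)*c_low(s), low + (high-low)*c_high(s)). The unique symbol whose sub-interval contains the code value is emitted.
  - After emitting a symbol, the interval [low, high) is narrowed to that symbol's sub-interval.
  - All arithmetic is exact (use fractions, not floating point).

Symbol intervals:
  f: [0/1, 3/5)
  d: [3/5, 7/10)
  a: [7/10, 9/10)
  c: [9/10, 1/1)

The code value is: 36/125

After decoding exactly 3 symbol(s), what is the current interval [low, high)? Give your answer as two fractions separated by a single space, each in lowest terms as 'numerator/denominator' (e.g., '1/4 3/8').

Step 1: interval [0/1, 1/1), width = 1/1 - 0/1 = 1/1
  'f': [0/1 + 1/1*0/1, 0/1 + 1/1*3/5) = [0/1, 3/5) <- contains code 36/125
  'd': [0/1 + 1/1*3/5, 0/1 + 1/1*7/10) = [3/5, 7/10)
  'a': [0/1 + 1/1*7/10, 0/1 + 1/1*9/10) = [7/10, 9/10)
  'c': [0/1 + 1/1*9/10, 0/1 + 1/1*1/1) = [9/10, 1/1)
  emit 'f', narrow to [0/1, 3/5)
Step 2: interval [0/1, 3/5), width = 3/5 - 0/1 = 3/5
  'f': [0/1 + 3/5*0/1, 0/1 + 3/5*3/5) = [0/1, 9/25) <- contains code 36/125
  'd': [0/1 + 3/5*3/5, 0/1 + 3/5*7/10) = [9/25, 21/50)
  'a': [0/1 + 3/5*7/10, 0/1 + 3/5*9/10) = [21/50, 27/50)
  'c': [0/1 + 3/5*9/10, 0/1 + 3/5*1/1) = [27/50, 3/5)
  emit 'f', narrow to [0/1, 9/25)
Step 3: interval [0/1, 9/25), width = 9/25 - 0/1 = 9/25
  'f': [0/1 + 9/25*0/1, 0/1 + 9/25*3/5) = [0/1, 27/125)
  'd': [0/1 + 9/25*3/5, 0/1 + 9/25*7/10) = [27/125, 63/250)
  'a': [0/1 + 9/25*7/10, 0/1 + 9/25*9/10) = [63/250, 81/250) <- contains code 36/125
  'c': [0/1 + 9/25*9/10, 0/1 + 9/25*1/1) = [81/250, 9/25)
  emit 'a', narrow to [63/250, 81/250)

Answer: 63/250 81/250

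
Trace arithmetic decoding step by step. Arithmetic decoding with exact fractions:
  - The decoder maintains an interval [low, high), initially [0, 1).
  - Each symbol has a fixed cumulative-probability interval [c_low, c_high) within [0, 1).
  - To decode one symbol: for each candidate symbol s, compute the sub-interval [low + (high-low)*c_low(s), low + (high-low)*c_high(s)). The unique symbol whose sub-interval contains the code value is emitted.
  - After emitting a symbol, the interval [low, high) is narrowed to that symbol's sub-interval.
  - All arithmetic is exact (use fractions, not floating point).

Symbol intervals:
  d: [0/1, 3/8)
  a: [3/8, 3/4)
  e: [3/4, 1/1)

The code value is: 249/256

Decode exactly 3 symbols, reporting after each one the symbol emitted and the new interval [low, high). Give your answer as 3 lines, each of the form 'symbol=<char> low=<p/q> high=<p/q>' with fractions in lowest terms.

Step 1: interval [0/1, 1/1), width = 1/1 - 0/1 = 1/1
  'd': [0/1 + 1/1*0/1, 0/1 + 1/1*3/8) = [0/1, 3/8)
  'a': [0/1 + 1/1*3/8, 0/1 + 1/1*3/4) = [3/8, 3/4)
  'e': [0/1 + 1/1*3/4, 0/1 + 1/1*1/1) = [3/4, 1/1) <- contains code 249/256
  emit 'e', narrow to [3/4, 1/1)
Step 2: interval [3/4, 1/1), width = 1/1 - 3/4 = 1/4
  'd': [3/4 + 1/4*0/1, 3/4 + 1/4*3/8) = [3/4, 27/32)
  'a': [3/4 + 1/4*3/8, 3/4 + 1/4*3/4) = [27/32, 15/16)
  'e': [3/4 + 1/4*3/4, 3/4 + 1/4*1/1) = [15/16, 1/1) <- contains code 249/256
  emit 'e', narrow to [15/16, 1/1)
Step 3: interval [15/16, 1/1), width = 1/1 - 15/16 = 1/16
  'd': [15/16 + 1/16*0/1, 15/16 + 1/16*3/8) = [15/16, 123/128)
  'a': [15/16 + 1/16*3/8, 15/16 + 1/16*3/4) = [123/128, 63/64) <- contains code 249/256
  'e': [15/16 + 1/16*3/4, 15/16 + 1/16*1/1) = [63/64, 1/1)
  emit 'a', narrow to [123/128, 63/64)

Answer: symbol=e low=3/4 high=1/1
symbol=e low=15/16 high=1/1
symbol=a low=123/128 high=63/64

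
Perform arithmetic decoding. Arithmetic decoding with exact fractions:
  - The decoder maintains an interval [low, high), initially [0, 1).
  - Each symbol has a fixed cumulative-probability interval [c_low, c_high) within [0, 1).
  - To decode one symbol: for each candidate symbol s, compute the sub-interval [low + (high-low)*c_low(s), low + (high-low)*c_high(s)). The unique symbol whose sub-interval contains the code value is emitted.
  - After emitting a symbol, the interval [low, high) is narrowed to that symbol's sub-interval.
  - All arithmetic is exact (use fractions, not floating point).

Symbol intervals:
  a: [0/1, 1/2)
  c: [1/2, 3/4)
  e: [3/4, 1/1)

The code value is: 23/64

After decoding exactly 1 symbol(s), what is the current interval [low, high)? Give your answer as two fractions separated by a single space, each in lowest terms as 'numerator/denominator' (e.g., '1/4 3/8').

Step 1: interval [0/1, 1/1), width = 1/1 - 0/1 = 1/1
  'a': [0/1 + 1/1*0/1, 0/1 + 1/1*1/2) = [0/1, 1/2) <- contains code 23/64
  'c': [0/1 + 1/1*1/2, 0/1 + 1/1*3/4) = [1/2, 3/4)
  'e': [0/1 + 1/1*3/4, 0/1 + 1/1*1/1) = [3/4, 1/1)
  emit 'a', narrow to [0/1, 1/2)

Answer: 0/1 1/2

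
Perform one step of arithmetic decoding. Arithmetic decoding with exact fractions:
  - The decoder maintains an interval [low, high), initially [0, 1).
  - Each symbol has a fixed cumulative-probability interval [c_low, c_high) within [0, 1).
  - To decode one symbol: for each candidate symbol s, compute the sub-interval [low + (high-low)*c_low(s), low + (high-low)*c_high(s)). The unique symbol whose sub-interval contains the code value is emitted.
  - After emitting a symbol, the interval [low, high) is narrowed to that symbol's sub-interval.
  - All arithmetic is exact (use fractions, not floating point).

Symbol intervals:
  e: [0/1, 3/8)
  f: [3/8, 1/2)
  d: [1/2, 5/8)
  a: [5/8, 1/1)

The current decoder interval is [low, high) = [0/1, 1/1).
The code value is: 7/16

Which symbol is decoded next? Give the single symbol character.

Interval width = high − low = 1/1 − 0/1 = 1/1
Scaled code = (code − low) / width = (7/16 − 0/1) / 1/1 = 7/16
  e: [0/1, 3/8) 
  f: [3/8, 1/2) ← scaled code falls here ✓
  d: [1/2, 5/8) 
  a: [5/8, 1/1) 

Answer: f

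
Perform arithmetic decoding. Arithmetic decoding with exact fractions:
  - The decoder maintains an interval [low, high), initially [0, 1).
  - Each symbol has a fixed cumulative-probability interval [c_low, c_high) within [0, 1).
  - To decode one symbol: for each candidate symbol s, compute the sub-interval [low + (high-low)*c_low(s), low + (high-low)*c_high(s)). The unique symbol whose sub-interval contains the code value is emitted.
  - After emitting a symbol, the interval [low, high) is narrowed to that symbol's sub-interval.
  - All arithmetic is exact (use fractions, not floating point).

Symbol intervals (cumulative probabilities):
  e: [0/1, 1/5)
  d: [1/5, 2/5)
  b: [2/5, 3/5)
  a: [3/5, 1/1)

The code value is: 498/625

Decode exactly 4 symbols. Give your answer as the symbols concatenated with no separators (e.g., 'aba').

Answer: abbd

Derivation:
Step 1: interval [0/1, 1/1), width = 1/1 - 0/1 = 1/1
  'e': [0/1 + 1/1*0/1, 0/1 + 1/1*1/5) = [0/1, 1/5)
  'd': [0/1 + 1/1*1/5, 0/1 + 1/1*2/5) = [1/5, 2/5)
  'b': [0/1 + 1/1*2/5, 0/1 + 1/1*3/5) = [2/5, 3/5)
  'a': [0/1 + 1/1*3/5, 0/1 + 1/1*1/1) = [3/5, 1/1) <- contains code 498/625
  emit 'a', narrow to [3/5, 1/1)
Step 2: interval [3/5, 1/1), width = 1/1 - 3/5 = 2/5
  'e': [3/5 + 2/5*0/1, 3/5 + 2/5*1/5) = [3/5, 17/25)
  'd': [3/5 + 2/5*1/5, 3/5 + 2/5*2/5) = [17/25, 19/25)
  'b': [3/5 + 2/5*2/5, 3/5 + 2/5*3/5) = [19/25, 21/25) <- contains code 498/625
  'a': [3/5 + 2/5*3/5, 3/5 + 2/5*1/1) = [21/25, 1/1)
  emit 'b', narrow to [19/25, 21/25)
Step 3: interval [19/25, 21/25), width = 21/25 - 19/25 = 2/25
  'e': [19/25 + 2/25*0/1, 19/25 + 2/25*1/5) = [19/25, 97/125)
  'd': [19/25 + 2/25*1/5, 19/25 + 2/25*2/5) = [97/125, 99/125)
  'b': [19/25 + 2/25*2/5, 19/25 + 2/25*3/5) = [99/125, 101/125) <- contains code 498/625
  'a': [19/25 + 2/25*3/5, 19/25 + 2/25*1/1) = [101/125, 21/25)
  emit 'b', narrow to [99/125, 101/125)
Step 4: interval [99/125, 101/125), width = 101/125 - 99/125 = 2/125
  'e': [99/125 + 2/125*0/1, 99/125 + 2/125*1/5) = [99/125, 497/625)
  'd': [99/125 + 2/125*1/5, 99/125 + 2/125*2/5) = [497/625, 499/625) <- contains code 498/625
  'b': [99/125 + 2/125*2/5, 99/125 + 2/125*3/5) = [499/625, 501/625)
  'a': [99/125 + 2/125*3/5, 99/125 + 2/125*1/1) = [501/625, 101/125)
  emit 'd', narrow to [497/625, 499/625)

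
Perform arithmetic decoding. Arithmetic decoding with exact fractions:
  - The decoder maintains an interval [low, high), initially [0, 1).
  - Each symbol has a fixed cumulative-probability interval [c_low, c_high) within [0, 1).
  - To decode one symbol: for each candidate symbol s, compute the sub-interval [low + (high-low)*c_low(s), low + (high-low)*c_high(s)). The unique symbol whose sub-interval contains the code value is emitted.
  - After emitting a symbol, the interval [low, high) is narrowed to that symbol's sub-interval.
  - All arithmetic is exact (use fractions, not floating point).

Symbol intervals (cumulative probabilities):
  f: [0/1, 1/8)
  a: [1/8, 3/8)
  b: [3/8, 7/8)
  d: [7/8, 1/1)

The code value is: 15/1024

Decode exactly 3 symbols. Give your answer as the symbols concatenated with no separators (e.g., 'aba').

Step 1: interval [0/1, 1/1), width = 1/1 - 0/1 = 1/1
  'f': [0/1 + 1/1*0/1, 0/1 + 1/1*1/8) = [0/1, 1/8) <- contains code 15/1024
  'a': [0/1 + 1/1*1/8, 0/1 + 1/1*3/8) = [1/8, 3/8)
  'b': [0/1 + 1/1*3/8, 0/1 + 1/1*7/8) = [3/8, 7/8)
  'd': [0/1 + 1/1*7/8, 0/1 + 1/1*1/1) = [7/8, 1/1)
  emit 'f', narrow to [0/1, 1/8)
Step 2: interval [0/1, 1/8), width = 1/8 - 0/1 = 1/8
  'f': [0/1 + 1/8*0/1, 0/1 + 1/8*1/8) = [0/1, 1/64) <- contains code 15/1024
  'a': [0/1 + 1/8*1/8, 0/1 + 1/8*3/8) = [1/64, 3/64)
  'b': [0/1 + 1/8*3/8, 0/1 + 1/8*7/8) = [3/64, 7/64)
  'd': [0/1 + 1/8*7/8, 0/1 + 1/8*1/1) = [7/64, 1/8)
  emit 'f', narrow to [0/1, 1/64)
Step 3: interval [0/1, 1/64), width = 1/64 - 0/1 = 1/64
  'f': [0/1 + 1/64*0/1, 0/1 + 1/64*1/8) = [0/1, 1/512)
  'a': [0/1 + 1/64*1/8, 0/1 + 1/64*3/8) = [1/512, 3/512)
  'b': [0/1 + 1/64*3/8, 0/1 + 1/64*7/8) = [3/512, 7/512)
  'd': [0/1 + 1/64*7/8, 0/1 + 1/64*1/1) = [7/512, 1/64) <- contains code 15/1024
  emit 'd', narrow to [7/512, 1/64)

Answer: ffd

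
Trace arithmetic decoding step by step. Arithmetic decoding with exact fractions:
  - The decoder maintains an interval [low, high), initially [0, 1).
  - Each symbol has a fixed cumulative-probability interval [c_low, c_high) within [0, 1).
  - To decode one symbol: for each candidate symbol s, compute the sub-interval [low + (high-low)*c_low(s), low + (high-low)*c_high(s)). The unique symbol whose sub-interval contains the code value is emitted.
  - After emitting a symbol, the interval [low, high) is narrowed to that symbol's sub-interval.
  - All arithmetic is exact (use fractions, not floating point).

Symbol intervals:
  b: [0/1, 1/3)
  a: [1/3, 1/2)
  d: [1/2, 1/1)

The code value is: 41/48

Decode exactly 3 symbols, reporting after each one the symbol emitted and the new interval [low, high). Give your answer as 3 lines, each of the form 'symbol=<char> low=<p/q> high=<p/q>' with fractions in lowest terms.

Step 1: interval [0/1, 1/1), width = 1/1 - 0/1 = 1/1
  'b': [0/1 + 1/1*0/1, 0/1 + 1/1*1/3) = [0/1, 1/3)
  'a': [0/1 + 1/1*1/3, 0/1 + 1/1*1/2) = [1/3, 1/2)
  'd': [0/1 + 1/1*1/2, 0/1 + 1/1*1/1) = [1/2, 1/1) <- contains code 41/48
  emit 'd', narrow to [1/2, 1/1)
Step 2: interval [1/2, 1/1), width = 1/1 - 1/2 = 1/2
  'b': [1/2 + 1/2*0/1, 1/2 + 1/2*1/3) = [1/2, 2/3)
  'a': [1/2 + 1/2*1/3, 1/2 + 1/2*1/2) = [2/3, 3/4)
  'd': [1/2 + 1/2*1/2, 1/2 + 1/2*1/1) = [3/4, 1/1) <- contains code 41/48
  emit 'd', narrow to [3/4, 1/1)
Step 3: interval [3/4, 1/1), width = 1/1 - 3/4 = 1/4
  'b': [3/4 + 1/4*0/1, 3/4 + 1/4*1/3) = [3/4, 5/6)
  'a': [3/4 + 1/4*1/3, 3/4 + 1/4*1/2) = [5/6, 7/8) <- contains code 41/48
  'd': [3/4 + 1/4*1/2, 3/4 + 1/4*1/1) = [7/8, 1/1)
  emit 'a', narrow to [5/6, 7/8)

Answer: symbol=d low=1/2 high=1/1
symbol=d low=3/4 high=1/1
symbol=a low=5/6 high=7/8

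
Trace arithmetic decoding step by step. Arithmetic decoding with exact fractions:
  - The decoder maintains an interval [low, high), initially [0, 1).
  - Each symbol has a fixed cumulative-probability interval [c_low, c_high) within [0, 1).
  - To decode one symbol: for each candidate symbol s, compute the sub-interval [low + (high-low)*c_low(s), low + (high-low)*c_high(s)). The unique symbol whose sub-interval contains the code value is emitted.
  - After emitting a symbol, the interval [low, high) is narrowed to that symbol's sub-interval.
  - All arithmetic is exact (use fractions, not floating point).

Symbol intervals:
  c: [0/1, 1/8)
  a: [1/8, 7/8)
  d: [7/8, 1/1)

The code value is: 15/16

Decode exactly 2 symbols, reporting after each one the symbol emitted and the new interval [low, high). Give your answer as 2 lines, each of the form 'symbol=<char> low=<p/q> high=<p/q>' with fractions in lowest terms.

Answer: symbol=d low=7/8 high=1/1
symbol=a low=57/64 high=63/64

Derivation:
Step 1: interval [0/1, 1/1), width = 1/1 - 0/1 = 1/1
  'c': [0/1 + 1/1*0/1, 0/1 + 1/1*1/8) = [0/1, 1/8)
  'a': [0/1 + 1/1*1/8, 0/1 + 1/1*7/8) = [1/8, 7/8)
  'd': [0/1 + 1/1*7/8, 0/1 + 1/1*1/1) = [7/8, 1/1) <- contains code 15/16
  emit 'd', narrow to [7/8, 1/1)
Step 2: interval [7/8, 1/1), width = 1/1 - 7/8 = 1/8
  'c': [7/8 + 1/8*0/1, 7/8 + 1/8*1/8) = [7/8, 57/64)
  'a': [7/8 + 1/8*1/8, 7/8 + 1/8*7/8) = [57/64, 63/64) <- contains code 15/16
  'd': [7/8 + 1/8*7/8, 7/8 + 1/8*1/1) = [63/64, 1/1)
  emit 'a', narrow to [57/64, 63/64)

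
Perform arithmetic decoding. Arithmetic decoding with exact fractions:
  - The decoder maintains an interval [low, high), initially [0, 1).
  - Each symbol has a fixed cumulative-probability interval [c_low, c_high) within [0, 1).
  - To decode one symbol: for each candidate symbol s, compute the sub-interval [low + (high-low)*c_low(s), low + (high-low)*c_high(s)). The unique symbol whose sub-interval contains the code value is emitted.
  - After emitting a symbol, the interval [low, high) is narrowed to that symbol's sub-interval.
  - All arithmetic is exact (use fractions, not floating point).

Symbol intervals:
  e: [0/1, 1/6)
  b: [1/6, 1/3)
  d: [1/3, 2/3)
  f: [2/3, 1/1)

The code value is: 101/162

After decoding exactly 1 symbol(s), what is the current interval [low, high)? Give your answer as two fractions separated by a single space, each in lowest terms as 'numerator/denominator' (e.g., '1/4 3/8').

Step 1: interval [0/1, 1/1), width = 1/1 - 0/1 = 1/1
  'e': [0/1 + 1/1*0/1, 0/1 + 1/1*1/6) = [0/1, 1/6)
  'b': [0/1 + 1/1*1/6, 0/1 + 1/1*1/3) = [1/6, 1/3)
  'd': [0/1 + 1/1*1/3, 0/1 + 1/1*2/3) = [1/3, 2/3) <- contains code 101/162
  'f': [0/1 + 1/1*2/3, 0/1 + 1/1*1/1) = [2/3, 1/1)
  emit 'd', narrow to [1/3, 2/3)

Answer: 1/3 2/3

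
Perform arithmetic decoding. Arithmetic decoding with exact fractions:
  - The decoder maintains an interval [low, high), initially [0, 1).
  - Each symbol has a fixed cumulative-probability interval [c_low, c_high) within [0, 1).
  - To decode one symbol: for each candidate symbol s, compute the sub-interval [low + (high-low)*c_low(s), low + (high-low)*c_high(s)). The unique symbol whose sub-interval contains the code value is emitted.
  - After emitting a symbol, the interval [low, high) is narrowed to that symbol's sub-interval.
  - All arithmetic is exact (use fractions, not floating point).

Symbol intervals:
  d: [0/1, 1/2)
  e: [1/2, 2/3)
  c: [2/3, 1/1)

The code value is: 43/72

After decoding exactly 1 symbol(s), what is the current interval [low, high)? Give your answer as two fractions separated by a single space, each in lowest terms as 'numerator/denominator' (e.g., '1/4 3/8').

Step 1: interval [0/1, 1/1), width = 1/1 - 0/1 = 1/1
  'd': [0/1 + 1/1*0/1, 0/1 + 1/1*1/2) = [0/1, 1/2)
  'e': [0/1 + 1/1*1/2, 0/1 + 1/1*2/3) = [1/2, 2/3) <- contains code 43/72
  'c': [0/1 + 1/1*2/3, 0/1 + 1/1*1/1) = [2/3, 1/1)
  emit 'e', narrow to [1/2, 2/3)

Answer: 1/2 2/3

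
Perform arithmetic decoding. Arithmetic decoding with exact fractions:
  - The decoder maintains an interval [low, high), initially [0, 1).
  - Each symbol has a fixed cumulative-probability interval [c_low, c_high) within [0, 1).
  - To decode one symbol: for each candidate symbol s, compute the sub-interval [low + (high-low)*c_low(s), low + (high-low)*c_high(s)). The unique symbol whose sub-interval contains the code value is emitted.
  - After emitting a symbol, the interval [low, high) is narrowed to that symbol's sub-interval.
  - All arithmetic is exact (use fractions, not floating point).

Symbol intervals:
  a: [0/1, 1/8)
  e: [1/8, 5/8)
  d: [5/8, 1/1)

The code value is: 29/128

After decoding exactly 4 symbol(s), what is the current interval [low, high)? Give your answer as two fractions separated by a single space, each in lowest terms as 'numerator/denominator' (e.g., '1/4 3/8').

Step 1: interval [0/1, 1/1), width = 1/1 - 0/1 = 1/1
  'a': [0/1 + 1/1*0/1, 0/1 + 1/1*1/8) = [0/1, 1/8)
  'e': [0/1 + 1/1*1/8, 0/1 + 1/1*5/8) = [1/8, 5/8) <- contains code 29/128
  'd': [0/1 + 1/1*5/8, 0/1 + 1/1*1/1) = [5/8, 1/1)
  emit 'e', narrow to [1/8, 5/8)
Step 2: interval [1/8, 5/8), width = 5/8 - 1/8 = 1/2
  'a': [1/8 + 1/2*0/1, 1/8 + 1/2*1/8) = [1/8, 3/16)
  'e': [1/8 + 1/2*1/8, 1/8 + 1/2*5/8) = [3/16, 7/16) <- contains code 29/128
  'd': [1/8 + 1/2*5/8, 1/8 + 1/2*1/1) = [7/16, 5/8)
  emit 'e', narrow to [3/16, 7/16)
Step 3: interval [3/16, 7/16), width = 7/16 - 3/16 = 1/4
  'a': [3/16 + 1/4*0/1, 3/16 + 1/4*1/8) = [3/16, 7/32)
  'e': [3/16 + 1/4*1/8, 3/16 + 1/4*5/8) = [7/32, 11/32) <- contains code 29/128
  'd': [3/16 + 1/4*5/8, 3/16 + 1/4*1/1) = [11/32, 7/16)
  emit 'e', narrow to [7/32, 11/32)
Step 4: interval [7/32, 11/32), width = 11/32 - 7/32 = 1/8
  'a': [7/32 + 1/8*0/1, 7/32 + 1/8*1/8) = [7/32, 15/64) <- contains code 29/128
  'e': [7/32 + 1/8*1/8, 7/32 + 1/8*5/8) = [15/64, 19/64)
  'd': [7/32 + 1/8*5/8, 7/32 + 1/8*1/1) = [19/64, 11/32)
  emit 'a', narrow to [7/32, 15/64)

Answer: 7/32 15/64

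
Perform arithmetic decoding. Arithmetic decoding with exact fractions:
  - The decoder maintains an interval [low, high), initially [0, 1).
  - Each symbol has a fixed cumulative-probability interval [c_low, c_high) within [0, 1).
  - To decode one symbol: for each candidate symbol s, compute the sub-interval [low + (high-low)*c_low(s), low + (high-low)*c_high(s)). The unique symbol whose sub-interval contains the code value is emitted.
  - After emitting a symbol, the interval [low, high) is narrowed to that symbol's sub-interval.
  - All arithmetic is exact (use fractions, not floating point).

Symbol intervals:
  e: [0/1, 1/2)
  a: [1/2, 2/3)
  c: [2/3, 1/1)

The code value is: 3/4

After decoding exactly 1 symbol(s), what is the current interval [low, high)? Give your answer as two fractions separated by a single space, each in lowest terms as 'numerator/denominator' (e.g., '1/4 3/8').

Step 1: interval [0/1, 1/1), width = 1/1 - 0/1 = 1/1
  'e': [0/1 + 1/1*0/1, 0/1 + 1/1*1/2) = [0/1, 1/2)
  'a': [0/1 + 1/1*1/2, 0/1 + 1/1*2/3) = [1/2, 2/3)
  'c': [0/1 + 1/1*2/3, 0/1 + 1/1*1/1) = [2/3, 1/1) <- contains code 3/4
  emit 'c', narrow to [2/3, 1/1)

Answer: 2/3 1/1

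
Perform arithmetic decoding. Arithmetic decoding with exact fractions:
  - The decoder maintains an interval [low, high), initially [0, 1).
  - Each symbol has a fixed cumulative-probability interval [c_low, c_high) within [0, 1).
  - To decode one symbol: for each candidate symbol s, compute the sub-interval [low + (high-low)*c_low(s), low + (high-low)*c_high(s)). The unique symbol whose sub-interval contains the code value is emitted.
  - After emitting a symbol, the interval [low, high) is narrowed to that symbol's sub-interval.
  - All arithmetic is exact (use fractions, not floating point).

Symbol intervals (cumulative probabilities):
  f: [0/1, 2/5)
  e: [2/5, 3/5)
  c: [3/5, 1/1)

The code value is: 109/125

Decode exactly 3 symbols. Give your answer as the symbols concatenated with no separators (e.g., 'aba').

Step 1: interval [0/1, 1/1), width = 1/1 - 0/1 = 1/1
  'f': [0/1 + 1/1*0/1, 0/1 + 1/1*2/5) = [0/1, 2/5)
  'e': [0/1 + 1/1*2/5, 0/1 + 1/1*3/5) = [2/5, 3/5)
  'c': [0/1 + 1/1*3/5, 0/1 + 1/1*1/1) = [3/5, 1/1) <- contains code 109/125
  emit 'c', narrow to [3/5, 1/1)
Step 2: interval [3/5, 1/1), width = 1/1 - 3/5 = 2/5
  'f': [3/5 + 2/5*0/1, 3/5 + 2/5*2/5) = [3/5, 19/25)
  'e': [3/5 + 2/5*2/5, 3/5 + 2/5*3/5) = [19/25, 21/25)
  'c': [3/5 + 2/5*3/5, 3/5 + 2/5*1/1) = [21/25, 1/1) <- contains code 109/125
  emit 'c', narrow to [21/25, 1/1)
Step 3: interval [21/25, 1/1), width = 1/1 - 21/25 = 4/25
  'f': [21/25 + 4/25*0/1, 21/25 + 4/25*2/5) = [21/25, 113/125) <- contains code 109/125
  'e': [21/25 + 4/25*2/5, 21/25 + 4/25*3/5) = [113/125, 117/125)
  'c': [21/25 + 4/25*3/5, 21/25 + 4/25*1/1) = [117/125, 1/1)
  emit 'f', narrow to [21/25, 113/125)

Answer: ccf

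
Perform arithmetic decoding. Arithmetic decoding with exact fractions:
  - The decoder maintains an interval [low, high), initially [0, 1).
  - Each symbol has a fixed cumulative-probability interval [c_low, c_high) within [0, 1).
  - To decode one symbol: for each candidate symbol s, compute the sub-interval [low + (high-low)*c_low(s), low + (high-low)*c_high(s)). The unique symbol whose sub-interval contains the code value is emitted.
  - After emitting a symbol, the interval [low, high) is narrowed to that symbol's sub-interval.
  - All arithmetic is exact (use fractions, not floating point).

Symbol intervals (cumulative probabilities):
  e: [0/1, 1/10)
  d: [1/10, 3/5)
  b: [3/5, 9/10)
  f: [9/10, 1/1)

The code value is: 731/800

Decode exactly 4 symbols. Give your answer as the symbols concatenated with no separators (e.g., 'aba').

Step 1: interval [0/1, 1/1), width = 1/1 - 0/1 = 1/1
  'e': [0/1 + 1/1*0/1, 0/1 + 1/1*1/10) = [0/1, 1/10)
  'd': [0/1 + 1/1*1/10, 0/1 + 1/1*3/5) = [1/10, 3/5)
  'b': [0/1 + 1/1*3/5, 0/1 + 1/1*9/10) = [3/5, 9/10)
  'f': [0/1 + 1/1*9/10, 0/1 + 1/1*1/1) = [9/10, 1/1) <- contains code 731/800
  emit 'f', narrow to [9/10, 1/1)
Step 2: interval [9/10, 1/1), width = 1/1 - 9/10 = 1/10
  'e': [9/10 + 1/10*0/1, 9/10 + 1/10*1/10) = [9/10, 91/100)
  'd': [9/10 + 1/10*1/10, 9/10 + 1/10*3/5) = [91/100, 24/25) <- contains code 731/800
  'b': [9/10 + 1/10*3/5, 9/10 + 1/10*9/10) = [24/25, 99/100)
  'f': [9/10 + 1/10*9/10, 9/10 + 1/10*1/1) = [99/100, 1/1)
  emit 'd', narrow to [91/100, 24/25)
Step 3: interval [91/100, 24/25), width = 24/25 - 91/100 = 1/20
  'e': [91/100 + 1/20*0/1, 91/100 + 1/20*1/10) = [91/100, 183/200) <- contains code 731/800
  'd': [91/100 + 1/20*1/10, 91/100 + 1/20*3/5) = [183/200, 47/50)
  'b': [91/100 + 1/20*3/5, 91/100 + 1/20*9/10) = [47/50, 191/200)
  'f': [91/100 + 1/20*9/10, 91/100 + 1/20*1/1) = [191/200, 24/25)
  emit 'e', narrow to [91/100, 183/200)
Step 4: interval [91/100, 183/200), width = 183/200 - 91/100 = 1/200
  'e': [91/100 + 1/200*0/1, 91/100 + 1/200*1/10) = [91/100, 1821/2000)
  'd': [91/100 + 1/200*1/10, 91/100 + 1/200*3/5) = [1821/2000, 913/1000)
  'b': [91/100 + 1/200*3/5, 91/100 + 1/200*9/10) = [913/1000, 1829/2000) <- contains code 731/800
  'f': [91/100 + 1/200*9/10, 91/100 + 1/200*1/1) = [1829/2000, 183/200)
  emit 'b', narrow to [913/1000, 1829/2000)

Answer: fdeb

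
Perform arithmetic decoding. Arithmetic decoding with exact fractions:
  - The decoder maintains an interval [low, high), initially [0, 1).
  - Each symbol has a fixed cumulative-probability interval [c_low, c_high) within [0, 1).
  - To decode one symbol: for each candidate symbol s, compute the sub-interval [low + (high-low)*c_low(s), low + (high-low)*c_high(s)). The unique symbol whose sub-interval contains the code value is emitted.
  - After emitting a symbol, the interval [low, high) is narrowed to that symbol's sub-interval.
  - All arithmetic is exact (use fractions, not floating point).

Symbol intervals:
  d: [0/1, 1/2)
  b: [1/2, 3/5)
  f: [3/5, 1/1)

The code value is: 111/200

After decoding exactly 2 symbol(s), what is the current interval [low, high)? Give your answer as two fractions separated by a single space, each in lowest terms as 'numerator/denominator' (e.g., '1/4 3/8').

Answer: 11/20 14/25

Derivation:
Step 1: interval [0/1, 1/1), width = 1/1 - 0/1 = 1/1
  'd': [0/1 + 1/1*0/1, 0/1 + 1/1*1/2) = [0/1, 1/2)
  'b': [0/1 + 1/1*1/2, 0/1 + 1/1*3/5) = [1/2, 3/5) <- contains code 111/200
  'f': [0/1 + 1/1*3/5, 0/1 + 1/1*1/1) = [3/5, 1/1)
  emit 'b', narrow to [1/2, 3/5)
Step 2: interval [1/2, 3/5), width = 3/5 - 1/2 = 1/10
  'd': [1/2 + 1/10*0/1, 1/2 + 1/10*1/2) = [1/2, 11/20)
  'b': [1/2 + 1/10*1/2, 1/2 + 1/10*3/5) = [11/20, 14/25) <- contains code 111/200
  'f': [1/2 + 1/10*3/5, 1/2 + 1/10*1/1) = [14/25, 3/5)
  emit 'b', narrow to [11/20, 14/25)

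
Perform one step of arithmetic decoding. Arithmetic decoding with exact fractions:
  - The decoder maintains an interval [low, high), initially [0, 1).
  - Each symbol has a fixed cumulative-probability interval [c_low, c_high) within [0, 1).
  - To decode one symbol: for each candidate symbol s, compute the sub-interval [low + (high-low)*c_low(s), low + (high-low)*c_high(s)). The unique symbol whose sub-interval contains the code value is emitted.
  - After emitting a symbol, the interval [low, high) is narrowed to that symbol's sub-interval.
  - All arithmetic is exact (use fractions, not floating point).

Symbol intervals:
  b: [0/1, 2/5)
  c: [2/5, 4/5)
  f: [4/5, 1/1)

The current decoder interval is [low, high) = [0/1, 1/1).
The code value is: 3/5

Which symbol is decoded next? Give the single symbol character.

Interval width = high − low = 1/1 − 0/1 = 1/1
Scaled code = (code − low) / width = (3/5 − 0/1) / 1/1 = 3/5
  b: [0/1, 2/5) 
  c: [2/5, 4/5) ← scaled code falls here ✓
  f: [4/5, 1/1) 

Answer: c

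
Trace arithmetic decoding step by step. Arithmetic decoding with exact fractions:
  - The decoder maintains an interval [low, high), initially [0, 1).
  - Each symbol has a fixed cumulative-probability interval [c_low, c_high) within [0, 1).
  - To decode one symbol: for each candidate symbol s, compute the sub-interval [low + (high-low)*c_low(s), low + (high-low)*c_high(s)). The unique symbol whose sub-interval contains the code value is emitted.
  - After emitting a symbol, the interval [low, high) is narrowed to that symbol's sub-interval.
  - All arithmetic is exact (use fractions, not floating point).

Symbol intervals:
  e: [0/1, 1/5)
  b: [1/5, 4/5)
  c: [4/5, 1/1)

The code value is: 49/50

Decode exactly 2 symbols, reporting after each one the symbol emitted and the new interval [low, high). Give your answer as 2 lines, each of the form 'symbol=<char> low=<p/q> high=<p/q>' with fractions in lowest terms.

Answer: symbol=c low=4/5 high=1/1
symbol=c low=24/25 high=1/1

Derivation:
Step 1: interval [0/1, 1/1), width = 1/1 - 0/1 = 1/1
  'e': [0/1 + 1/1*0/1, 0/1 + 1/1*1/5) = [0/1, 1/5)
  'b': [0/1 + 1/1*1/5, 0/1 + 1/1*4/5) = [1/5, 4/5)
  'c': [0/1 + 1/1*4/5, 0/1 + 1/1*1/1) = [4/5, 1/1) <- contains code 49/50
  emit 'c', narrow to [4/5, 1/1)
Step 2: interval [4/5, 1/1), width = 1/1 - 4/5 = 1/5
  'e': [4/5 + 1/5*0/1, 4/5 + 1/5*1/5) = [4/5, 21/25)
  'b': [4/5 + 1/5*1/5, 4/5 + 1/5*4/5) = [21/25, 24/25)
  'c': [4/5 + 1/5*4/5, 4/5 + 1/5*1/1) = [24/25, 1/1) <- contains code 49/50
  emit 'c', narrow to [24/25, 1/1)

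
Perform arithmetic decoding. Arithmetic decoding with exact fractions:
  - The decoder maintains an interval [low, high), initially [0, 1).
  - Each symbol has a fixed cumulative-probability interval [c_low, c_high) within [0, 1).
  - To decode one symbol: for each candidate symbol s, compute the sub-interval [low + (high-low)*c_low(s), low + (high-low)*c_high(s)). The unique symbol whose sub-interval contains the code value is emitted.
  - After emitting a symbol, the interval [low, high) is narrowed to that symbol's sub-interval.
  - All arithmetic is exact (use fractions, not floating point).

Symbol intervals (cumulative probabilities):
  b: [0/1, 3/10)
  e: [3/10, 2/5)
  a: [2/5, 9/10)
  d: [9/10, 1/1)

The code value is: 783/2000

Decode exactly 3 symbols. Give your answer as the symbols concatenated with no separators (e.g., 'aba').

Step 1: interval [0/1, 1/1), width = 1/1 - 0/1 = 1/1
  'b': [0/1 + 1/1*0/1, 0/1 + 1/1*3/10) = [0/1, 3/10)
  'e': [0/1 + 1/1*3/10, 0/1 + 1/1*2/5) = [3/10, 2/5) <- contains code 783/2000
  'a': [0/1 + 1/1*2/5, 0/1 + 1/1*9/10) = [2/5, 9/10)
  'd': [0/1 + 1/1*9/10, 0/1 + 1/1*1/1) = [9/10, 1/1)
  emit 'e', narrow to [3/10, 2/5)
Step 2: interval [3/10, 2/5), width = 2/5 - 3/10 = 1/10
  'b': [3/10 + 1/10*0/1, 3/10 + 1/10*3/10) = [3/10, 33/100)
  'e': [3/10 + 1/10*3/10, 3/10 + 1/10*2/5) = [33/100, 17/50)
  'a': [3/10 + 1/10*2/5, 3/10 + 1/10*9/10) = [17/50, 39/100)
  'd': [3/10 + 1/10*9/10, 3/10 + 1/10*1/1) = [39/100, 2/5) <- contains code 783/2000
  emit 'd', narrow to [39/100, 2/5)
Step 3: interval [39/100, 2/5), width = 2/5 - 39/100 = 1/100
  'b': [39/100 + 1/100*0/1, 39/100 + 1/100*3/10) = [39/100, 393/1000) <- contains code 783/2000
  'e': [39/100 + 1/100*3/10, 39/100 + 1/100*2/5) = [393/1000, 197/500)
  'a': [39/100 + 1/100*2/5, 39/100 + 1/100*9/10) = [197/500, 399/1000)
  'd': [39/100 + 1/100*9/10, 39/100 + 1/100*1/1) = [399/1000, 2/5)
  emit 'b', narrow to [39/100, 393/1000)

Answer: edb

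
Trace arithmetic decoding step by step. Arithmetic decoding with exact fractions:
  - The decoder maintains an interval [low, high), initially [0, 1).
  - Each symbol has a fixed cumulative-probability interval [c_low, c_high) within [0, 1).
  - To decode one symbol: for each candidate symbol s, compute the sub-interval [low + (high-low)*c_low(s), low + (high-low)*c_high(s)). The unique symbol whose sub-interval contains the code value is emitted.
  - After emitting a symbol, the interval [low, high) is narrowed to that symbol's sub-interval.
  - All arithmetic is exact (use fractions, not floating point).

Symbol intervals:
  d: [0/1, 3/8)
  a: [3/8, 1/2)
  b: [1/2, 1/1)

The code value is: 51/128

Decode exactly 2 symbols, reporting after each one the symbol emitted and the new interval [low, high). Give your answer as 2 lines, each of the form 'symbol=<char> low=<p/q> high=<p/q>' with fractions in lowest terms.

Step 1: interval [0/1, 1/1), width = 1/1 - 0/1 = 1/1
  'd': [0/1 + 1/1*0/1, 0/1 + 1/1*3/8) = [0/1, 3/8)
  'a': [0/1 + 1/1*3/8, 0/1 + 1/1*1/2) = [3/8, 1/2) <- contains code 51/128
  'b': [0/1 + 1/1*1/2, 0/1 + 1/1*1/1) = [1/2, 1/1)
  emit 'a', narrow to [3/8, 1/2)
Step 2: interval [3/8, 1/2), width = 1/2 - 3/8 = 1/8
  'd': [3/8 + 1/8*0/1, 3/8 + 1/8*3/8) = [3/8, 27/64) <- contains code 51/128
  'a': [3/8 + 1/8*3/8, 3/8 + 1/8*1/2) = [27/64, 7/16)
  'b': [3/8 + 1/8*1/2, 3/8 + 1/8*1/1) = [7/16, 1/2)
  emit 'd', narrow to [3/8, 27/64)

Answer: symbol=a low=3/8 high=1/2
symbol=d low=3/8 high=27/64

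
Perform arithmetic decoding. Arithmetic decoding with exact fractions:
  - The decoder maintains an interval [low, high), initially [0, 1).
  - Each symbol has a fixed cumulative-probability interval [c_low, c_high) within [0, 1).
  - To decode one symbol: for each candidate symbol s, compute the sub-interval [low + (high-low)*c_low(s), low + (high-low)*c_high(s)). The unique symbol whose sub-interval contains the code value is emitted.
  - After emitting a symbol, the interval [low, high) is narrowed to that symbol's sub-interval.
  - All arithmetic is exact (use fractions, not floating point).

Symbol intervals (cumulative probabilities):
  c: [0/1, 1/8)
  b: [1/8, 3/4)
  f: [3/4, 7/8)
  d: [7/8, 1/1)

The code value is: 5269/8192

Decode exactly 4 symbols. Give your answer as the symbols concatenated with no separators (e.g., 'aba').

Answer: bfbf

Derivation:
Step 1: interval [0/1, 1/1), width = 1/1 - 0/1 = 1/1
  'c': [0/1 + 1/1*0/1, 0/1 + 1/1*1/8) = [0/1, 1/8)
  'b': [0/1 + 1/1*1/8, 0/1 + 1/1*3/4) = [1/8, 3/4) <- contains code 5269/8192
  'f': [0/1 + 1/1*3/4, 0/1 + 1/1*7/8) = [3/4, 7/8)
  'd': [0/1 + 1/1*7/8, 0/1 + 1/1*1/1) = [7/8, 1/1)
  emit 'b', narrow to [1/8, 3/4)
Step 2: interval [1/8, 3/4), width = 3/4 - 1/8 = 5/8
  'c': [1/8 + 5/8*0/1, 1/8 + 5/8*1/8) = [1/8, 13/64)
  'b': [1/8 + 5/8*1/8, 1/8 + 5/8*3/4) = [13/64, 19/32)
  'f': [1/8 + 5/8*3/4, 1/8 + 5/8*7/8) = [19/32, 43/64) <- contains code 5269/8192
  'd': [1/8 + 5/8*7/8, 1/8 + 5/8*1/1) = [43/64, 3/4)
  emit 'f', narrow to [19/32, 43/64)
Step 3: interval [19/32, 43/64), width = 43/64 - 19/32 = 5/64
  'c': [19/32 + 5/64*0/1, 19/32 + 5/64*1/8) = [19/32, 309/512)
  'b': [19/32 + 5/64*1/8, 19/32 + 5/64*3/4) = [309/512, 167/256) <- contains code 5269/8192
  'f': [19/32 + 5/64*3/4, 19/32 + 5/64*7/8) = [167/256, 339/512)
  'd': [19/32 + 5/64*7/8, 19/32 + 5/64*1/1) = [339/512, 43/64)
  emit 'b', narrow to [309/512, 167/256)
Step 4: interval [309/512, 167/256), width = 167/256 - 309/512 = 25/512
  'c': [309/512 + 25/512*0/1, 309/512 + 25/512*1/8) = [309/512, 2497/4096)
  'b': [309/512 + 25/512*1/8, 309/512 + 25/512*3/4) = [2497/4096, 1311/2048)
  'f': [309/512 + 25/512*3/4, 309/512 + 25/512*7/8) = [1311/2048, 2647/4096) <- contains code 5269/8192
  'd': [309/512 + 25/512*7/8, 309/512 + 25/512*1/1) = [2647/4096, 167/256)
  emit 'f', narrow to [1311/2048, 2647/4096)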